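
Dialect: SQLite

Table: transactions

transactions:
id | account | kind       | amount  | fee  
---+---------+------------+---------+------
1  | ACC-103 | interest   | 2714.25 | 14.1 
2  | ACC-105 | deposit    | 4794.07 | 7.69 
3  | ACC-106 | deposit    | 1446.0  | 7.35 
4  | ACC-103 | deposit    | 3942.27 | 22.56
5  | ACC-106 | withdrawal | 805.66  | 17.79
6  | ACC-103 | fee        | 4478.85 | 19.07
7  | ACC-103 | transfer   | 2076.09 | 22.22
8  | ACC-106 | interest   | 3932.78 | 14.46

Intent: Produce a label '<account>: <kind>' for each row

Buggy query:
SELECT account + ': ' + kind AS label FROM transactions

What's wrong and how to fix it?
Bug: SQLite uses || for string concatenation; + coerces text to numbers (yielding 0)

Fix: Replace + with || to concatenate text

Corrected query:
SELECT account || ': ' || kind AS label FROM transactions

Result:
label              
-------------------
ACC-103: interest  
ACC-105: deposit   
ACC-106: deposit   
ACC-103: deposit   
ACC-106: withdrawal
ACC-103: fee       
ACC-103: transfer  
ACC-106: interest  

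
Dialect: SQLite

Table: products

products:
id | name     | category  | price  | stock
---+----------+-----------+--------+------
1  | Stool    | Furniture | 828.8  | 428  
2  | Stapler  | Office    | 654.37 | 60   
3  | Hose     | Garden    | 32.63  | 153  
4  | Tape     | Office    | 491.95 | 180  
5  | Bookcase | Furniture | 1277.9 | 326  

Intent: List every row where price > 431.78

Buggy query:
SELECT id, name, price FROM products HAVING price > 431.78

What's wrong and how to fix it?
Bug: HAVING filters the output of aggregation, but this query has no GROUP BY and no aggregate functions, so SQLite rejects it (HAVING clause on a non-aggregate query); the condition here is per row

Fix: Use WHERE for row-level filtering

Corrected query:
SELECT id, name, price FROM products WHERE price > 431.78

Result:
id | name     | price 
---+----------+-------
1  | Stool    | 828.8 
2  | Stapler  | 654.37
4  | Tape     | 491.95
5  | Bookcase | 1277.9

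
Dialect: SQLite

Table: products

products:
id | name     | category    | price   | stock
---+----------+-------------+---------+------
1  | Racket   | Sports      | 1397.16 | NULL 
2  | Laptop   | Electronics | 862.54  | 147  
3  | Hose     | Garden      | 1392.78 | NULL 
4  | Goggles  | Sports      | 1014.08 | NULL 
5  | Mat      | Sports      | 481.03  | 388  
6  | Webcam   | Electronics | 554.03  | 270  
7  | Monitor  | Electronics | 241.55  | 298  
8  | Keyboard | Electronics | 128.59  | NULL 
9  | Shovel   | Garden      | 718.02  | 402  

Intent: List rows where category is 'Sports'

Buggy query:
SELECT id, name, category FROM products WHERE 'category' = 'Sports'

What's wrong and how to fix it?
Bug: Single quotes denote string literals in SQL; the column name is being compared as a constant string

Fix: Reference the column as category without single quotes

Corrected query:
SELECT id, name, category FROM products WHERE category = 'Sports'

Result:
id | name    | category
---+---------+---------
1  | Racket  | Sports  
4  | Goggles | Sports  
5  | Mat     | Sports  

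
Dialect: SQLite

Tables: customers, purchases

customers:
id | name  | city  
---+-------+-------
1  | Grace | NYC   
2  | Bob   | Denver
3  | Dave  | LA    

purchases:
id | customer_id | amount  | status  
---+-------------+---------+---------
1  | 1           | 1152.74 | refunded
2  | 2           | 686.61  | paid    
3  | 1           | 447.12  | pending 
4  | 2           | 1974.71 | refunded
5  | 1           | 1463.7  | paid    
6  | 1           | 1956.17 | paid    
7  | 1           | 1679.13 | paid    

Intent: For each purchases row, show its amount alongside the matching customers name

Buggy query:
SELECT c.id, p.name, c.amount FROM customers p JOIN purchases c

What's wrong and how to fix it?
Bug: JOIN with no ON clause produces a cartesian product; every purchases row pairs with every customers row

Fix: Specify the join condition linking the foreign key to the parent id

Corrected query:
SELECT c.id, p.name, c.amount FROM customers p JOIN purchases c ON c.customer_id = p.id

Result:
id | name  | amount 
---+-------+--------
1  | Grace | 1152.74
2  | Bob   | 686.61 
3  | Grace | 447.12 
4  | Bob   | 1974.71
5  | Grace | 1463.7 
6  | Grace | 1956.17
7  | Grace | 1679.13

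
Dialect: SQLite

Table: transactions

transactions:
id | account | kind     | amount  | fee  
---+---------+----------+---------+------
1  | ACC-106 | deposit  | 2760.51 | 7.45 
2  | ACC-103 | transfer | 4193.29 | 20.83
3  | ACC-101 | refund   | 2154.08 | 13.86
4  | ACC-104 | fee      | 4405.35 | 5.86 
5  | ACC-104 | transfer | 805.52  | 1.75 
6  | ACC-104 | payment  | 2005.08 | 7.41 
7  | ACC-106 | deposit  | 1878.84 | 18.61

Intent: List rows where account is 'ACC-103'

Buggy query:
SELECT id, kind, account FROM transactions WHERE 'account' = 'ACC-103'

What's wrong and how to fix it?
Bug: Single quotes denote string literals in SQL; the column name is being compared as a constant string

Fix: Remove the quotes around the column name (or use double quotes for an identifier)

Corrected query:
SELECT id, kind, account FROM transactions WHERE account = 'ACC-103'

Result:
id | kind     | account
---+----------+--------
2  | transfer | ACC-103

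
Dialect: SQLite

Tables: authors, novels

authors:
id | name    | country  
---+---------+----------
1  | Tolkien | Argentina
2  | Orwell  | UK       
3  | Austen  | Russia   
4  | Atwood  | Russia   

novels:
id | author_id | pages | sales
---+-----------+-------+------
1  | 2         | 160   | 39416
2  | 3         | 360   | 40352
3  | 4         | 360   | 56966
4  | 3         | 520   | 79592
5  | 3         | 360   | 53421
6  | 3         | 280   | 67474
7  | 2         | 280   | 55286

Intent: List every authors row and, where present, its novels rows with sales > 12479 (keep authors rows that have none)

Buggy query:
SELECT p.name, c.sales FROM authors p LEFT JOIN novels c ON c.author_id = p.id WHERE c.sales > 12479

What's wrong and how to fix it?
Bug: Filtering c.sales in WHERE discards the NULL rows produced by LEFT JOIN, turning it into an inner join

Fix: Put 'c.sales > 12479' in the JOIN's ON clause instead of WHERE

Corrected query:
SELECT p.name, c.sales FROM authors p LEFT JOIN novels c ON c.author_id = p.id AND c.sales > 12479

Result:
name    | sales
--------+------
Tolkien | NULL 
Orwell  | 39416
Orwell  | 55286
Austen  | 40352
Austen  | 53421
Austen  | 67474
Austen  | 79592
Atwood  | 56966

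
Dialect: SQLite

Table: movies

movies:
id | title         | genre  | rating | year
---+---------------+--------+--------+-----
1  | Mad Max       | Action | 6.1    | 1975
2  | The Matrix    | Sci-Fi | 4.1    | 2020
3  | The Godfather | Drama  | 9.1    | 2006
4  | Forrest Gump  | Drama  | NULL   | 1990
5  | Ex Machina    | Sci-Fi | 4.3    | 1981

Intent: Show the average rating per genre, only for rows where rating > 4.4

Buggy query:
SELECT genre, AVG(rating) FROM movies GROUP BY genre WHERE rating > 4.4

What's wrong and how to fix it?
Bug: Row-level WHERE must come before GROUP BY in the clause order

Fix: Place WHERE between FROM and GROUP BY

Corrected query:
SELECT genre, AVG(rating) FROM movies WHERE rating > 4.4 GROUP BY genre

Result:
genre  | AVG(rating)
-------+------------
Action | 6.1        
Drama  | 9.1        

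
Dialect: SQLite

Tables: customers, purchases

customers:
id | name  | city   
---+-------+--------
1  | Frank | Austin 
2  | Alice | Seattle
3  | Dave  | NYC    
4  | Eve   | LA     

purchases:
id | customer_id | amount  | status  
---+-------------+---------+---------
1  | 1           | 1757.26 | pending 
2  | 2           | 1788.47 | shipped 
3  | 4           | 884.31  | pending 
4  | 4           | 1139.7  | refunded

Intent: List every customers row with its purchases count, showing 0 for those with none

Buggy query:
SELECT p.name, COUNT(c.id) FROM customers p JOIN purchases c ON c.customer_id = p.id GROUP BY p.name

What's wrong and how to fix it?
Bug: An inner join excludes parents with zero children

Fix: Use LEFT JOIN so parents without children still appear (COUNT(c.id) gives 0)

Corrected query:
SELECT p.name, COUNT(c.id) FROM customers p LEFT JOIN purchases c ON c.customer_id = p.id GROUP BY p.name

Result:
name  | COUNT(c.id)
------+------------
Alice | 1          
Dave  | 0          
Eve   | 2          
Frank | 1          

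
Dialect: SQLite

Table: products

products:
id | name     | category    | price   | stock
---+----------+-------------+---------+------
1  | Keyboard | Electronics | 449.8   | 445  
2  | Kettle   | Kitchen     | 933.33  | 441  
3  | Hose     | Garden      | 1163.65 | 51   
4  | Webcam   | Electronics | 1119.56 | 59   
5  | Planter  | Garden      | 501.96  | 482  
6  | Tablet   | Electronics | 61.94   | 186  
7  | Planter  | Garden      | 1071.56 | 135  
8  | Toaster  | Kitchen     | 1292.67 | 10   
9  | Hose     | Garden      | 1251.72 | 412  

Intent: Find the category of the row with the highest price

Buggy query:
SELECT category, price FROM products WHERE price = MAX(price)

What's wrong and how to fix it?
Bug: MAX(price) is an aggregate and cannot be used directly in WHERE

Fix: Use a subquery: WHERE price = (SELECT MAX(price) FROM products)

Corrected query:
SELECT category, price FROM products WHERE price = (SELECT MAX(price) FROM products)

Result:
category | price  
---------+--------
Kitchen  | 1292.67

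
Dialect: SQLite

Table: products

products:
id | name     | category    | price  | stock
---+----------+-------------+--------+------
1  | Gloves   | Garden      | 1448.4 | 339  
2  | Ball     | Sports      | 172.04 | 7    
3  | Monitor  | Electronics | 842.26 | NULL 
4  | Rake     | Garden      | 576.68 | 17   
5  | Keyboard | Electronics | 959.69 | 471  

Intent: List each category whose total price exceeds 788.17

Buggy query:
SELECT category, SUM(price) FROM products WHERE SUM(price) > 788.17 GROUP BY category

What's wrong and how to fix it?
Bug: WHERE runs before GROUP BY, so aggregates aren't available there

Fix: Move the aggregate condition to a HAVING clause

Corrected query:
SELECT category, SUM(price) FROM products GROUP BY category HAVING SUM(price) > 788.17

Result:
category    | SUM(price)
------------+-----------
Electronics | 1801.95   
Garden      | 2025.08   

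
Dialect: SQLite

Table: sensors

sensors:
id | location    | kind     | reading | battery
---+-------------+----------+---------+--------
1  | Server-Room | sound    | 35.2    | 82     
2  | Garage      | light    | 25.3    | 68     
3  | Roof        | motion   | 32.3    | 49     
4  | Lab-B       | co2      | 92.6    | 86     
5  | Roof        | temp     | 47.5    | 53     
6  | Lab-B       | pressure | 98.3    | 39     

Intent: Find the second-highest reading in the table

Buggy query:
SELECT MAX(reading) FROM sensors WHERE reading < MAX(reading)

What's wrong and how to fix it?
Bug: The inner MAX is an aggregate inside WHERE, which is not allowed

Fix: Put the inner MAX in a scalar subquery

Corrected query:
SELECT MAX(reading) FROM sensors WHERE reading < (SELECT MAX(reading) FROM sensors)

Result:
MAX(reading)
------------
92.6        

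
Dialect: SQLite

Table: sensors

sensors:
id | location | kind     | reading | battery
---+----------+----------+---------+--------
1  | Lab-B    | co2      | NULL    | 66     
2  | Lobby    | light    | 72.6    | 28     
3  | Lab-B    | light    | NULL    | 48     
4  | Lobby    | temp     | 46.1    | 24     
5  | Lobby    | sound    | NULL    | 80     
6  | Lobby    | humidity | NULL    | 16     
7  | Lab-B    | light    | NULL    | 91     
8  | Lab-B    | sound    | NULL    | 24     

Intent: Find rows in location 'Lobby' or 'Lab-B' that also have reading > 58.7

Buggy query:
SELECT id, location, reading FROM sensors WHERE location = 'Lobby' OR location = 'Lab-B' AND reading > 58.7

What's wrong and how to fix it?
Bug: AND binds tighter than OR, so this parses as location = 'Lobby' OR (location = 'Lab-B' AND reading > 58.7)

Fix: Group the OR with parentheses (or use IN), then AND the threshold

Corrected query:
SELECT id, location, reading FROM sensors WHERE (location = 'Lobby' OR location = 'Lab-B') AND reading > 58.7

Result:
id | location | reading
---+----------+--------
2  | Lobby    | 72.6   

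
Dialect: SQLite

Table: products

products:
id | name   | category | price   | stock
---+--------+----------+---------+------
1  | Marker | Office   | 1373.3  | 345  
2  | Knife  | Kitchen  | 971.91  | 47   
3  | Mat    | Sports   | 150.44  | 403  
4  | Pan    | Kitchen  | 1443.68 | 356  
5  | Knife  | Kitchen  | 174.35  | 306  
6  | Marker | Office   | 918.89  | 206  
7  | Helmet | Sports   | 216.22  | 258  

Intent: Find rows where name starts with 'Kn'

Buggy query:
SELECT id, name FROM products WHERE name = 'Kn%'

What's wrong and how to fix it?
Bug: '=' compares the literal string including the % character; pattern matching needs LIKE

Fix: Use LIKE for wildcard pattern matching

Corrected query:
SELECT id, name FROM products WHERE name LIKE 'Kn%'

Result:
id | name 
---+------
2  | Knife
5  | Knife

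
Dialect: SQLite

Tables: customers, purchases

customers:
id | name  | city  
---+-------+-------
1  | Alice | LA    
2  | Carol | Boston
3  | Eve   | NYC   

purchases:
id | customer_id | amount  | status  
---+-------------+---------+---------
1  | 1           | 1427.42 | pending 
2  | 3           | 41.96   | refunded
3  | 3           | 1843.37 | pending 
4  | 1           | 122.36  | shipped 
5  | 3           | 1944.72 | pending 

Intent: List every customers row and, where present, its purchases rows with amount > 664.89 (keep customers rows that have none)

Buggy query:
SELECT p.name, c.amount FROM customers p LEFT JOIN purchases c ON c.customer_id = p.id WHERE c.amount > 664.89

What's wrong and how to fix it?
Bug: A WHERE condition on the right-hand table after LEFT JOIN drops unmatched parents

Fix: Move the right-table condition into the ON clause so unmatched parents are kept

Corrected query:
SELECT p.name, c.amount FROM customers p LEFT JOIN purchases c ON c.customer_id = p.id AND c.amount > 664.89

Result:
name  | amount 
------+--------
Alice | 1427.42
Carol | NULL   
Eve   | 1843.37
Eve   | 1944.72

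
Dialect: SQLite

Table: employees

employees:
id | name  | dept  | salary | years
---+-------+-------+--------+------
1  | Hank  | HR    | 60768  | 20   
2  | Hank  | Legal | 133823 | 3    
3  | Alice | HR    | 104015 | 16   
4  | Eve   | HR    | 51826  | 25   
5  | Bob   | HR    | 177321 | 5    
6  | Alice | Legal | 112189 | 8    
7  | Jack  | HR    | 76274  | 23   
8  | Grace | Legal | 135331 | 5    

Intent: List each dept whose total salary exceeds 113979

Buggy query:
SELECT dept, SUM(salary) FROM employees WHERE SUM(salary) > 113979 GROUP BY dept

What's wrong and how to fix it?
Bug: WHERE runs before GROUP BY, so aggregates aren't available there

Fix: Use HAVING (which filters groups after aggregation) instead of WHERE

Corrected query:
SELECT dept, SUM(salary) FROM employees GROUP BY dept HAVING SUM(salary) > 113979

Result:
dept  | SUM(salary)
------+------------
HR    | 470204     
Legal | 381343     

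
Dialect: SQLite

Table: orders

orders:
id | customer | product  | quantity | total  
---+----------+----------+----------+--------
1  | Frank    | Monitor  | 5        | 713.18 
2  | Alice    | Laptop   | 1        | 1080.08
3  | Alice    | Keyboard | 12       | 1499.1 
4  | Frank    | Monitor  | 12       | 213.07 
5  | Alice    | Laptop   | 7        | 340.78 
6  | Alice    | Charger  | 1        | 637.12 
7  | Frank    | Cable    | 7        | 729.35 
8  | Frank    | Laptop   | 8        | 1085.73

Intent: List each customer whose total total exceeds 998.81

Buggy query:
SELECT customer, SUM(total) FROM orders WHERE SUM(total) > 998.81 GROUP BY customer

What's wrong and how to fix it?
Bug: SUM(total) is an aggregate, but WHERE filters rows before aggregation

Fix: Use HAVING (which filters groups after aggregation) instead of WHERE

Corrected query:
SELECT customer, SUM(total) FROM orders GROUP BY customer HAVING SUM(total) > 998.81

Result:
customer | SUM(total)
---------+-----------
Alice    | 3557.08   
Frank    | 2741.33   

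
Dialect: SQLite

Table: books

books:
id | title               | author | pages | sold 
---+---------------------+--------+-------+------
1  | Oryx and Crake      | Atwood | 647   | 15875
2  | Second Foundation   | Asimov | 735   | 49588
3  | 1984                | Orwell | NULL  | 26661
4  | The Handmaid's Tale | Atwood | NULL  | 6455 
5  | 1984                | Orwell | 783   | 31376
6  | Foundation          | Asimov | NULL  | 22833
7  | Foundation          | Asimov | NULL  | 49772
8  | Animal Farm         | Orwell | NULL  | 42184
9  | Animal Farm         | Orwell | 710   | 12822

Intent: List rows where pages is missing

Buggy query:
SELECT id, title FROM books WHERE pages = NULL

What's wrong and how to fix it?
Bug: Comparing to NULL with '=' never matches; NULL = NULL is unknown, not true

Fix: Replace '= NULL' with 'IS NULL'

Corrected query:
SELECT id, title FROM books WHERE pages IS NULL

Result:
id | title              
---+--------------------
3  | 1984               
4  | The Handmaid's Tale
6  | Foundation         
7  | Foundation         
8  | Animal Farm        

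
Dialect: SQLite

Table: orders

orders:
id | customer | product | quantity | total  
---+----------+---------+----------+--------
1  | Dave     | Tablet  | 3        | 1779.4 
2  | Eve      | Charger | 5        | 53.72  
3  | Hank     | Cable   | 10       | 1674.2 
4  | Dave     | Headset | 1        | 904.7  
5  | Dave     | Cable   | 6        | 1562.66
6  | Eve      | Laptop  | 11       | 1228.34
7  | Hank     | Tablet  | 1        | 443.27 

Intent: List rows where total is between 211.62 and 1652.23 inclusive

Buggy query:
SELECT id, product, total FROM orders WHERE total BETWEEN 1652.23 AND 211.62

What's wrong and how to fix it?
Bug: BETWEEN expects the lower bound first; with 1652.23 AND 211.62 the range is empty

Fix: Write BETWEEN 211.62 AND 1652.23

Corrected query:
SELECT id, product, total FROM orders WHERE total BETWEEN 211.62 AND 1652.23

Result:
id | product | total  
---+---------+--------
4  | Headset | 904.7  
5  | Cable   | 1562.66
6  | Laptop  | 1228.34
7  | Tablet  | 443.27 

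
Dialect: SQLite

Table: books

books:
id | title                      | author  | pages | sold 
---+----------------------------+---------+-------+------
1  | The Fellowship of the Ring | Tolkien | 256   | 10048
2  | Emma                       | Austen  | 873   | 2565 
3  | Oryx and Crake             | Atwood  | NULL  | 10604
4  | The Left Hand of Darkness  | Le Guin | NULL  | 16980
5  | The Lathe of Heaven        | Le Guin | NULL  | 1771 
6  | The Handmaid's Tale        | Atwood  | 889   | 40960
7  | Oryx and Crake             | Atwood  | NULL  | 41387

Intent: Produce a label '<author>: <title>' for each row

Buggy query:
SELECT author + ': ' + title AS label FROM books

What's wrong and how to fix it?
Bug: SQLite uses || for string concatenation; + coerces text to numbers (yielding 0)

Fix: Replace + with || to concatenate text

Corrected query:
SELECT author || ': ' || title AS label FROM books

Result:
label                              
-----------------------------------
Tolkien: The Fellowship of the Ring
Austen: Emma                       
Atwood: Oryx and Crake             
Le Guin: The Left Hand of Darkness 
Le Guin: The Lathe of Heaven       
Atwood: The Handmaid's Tale        
Atwood: Oryx and Crake             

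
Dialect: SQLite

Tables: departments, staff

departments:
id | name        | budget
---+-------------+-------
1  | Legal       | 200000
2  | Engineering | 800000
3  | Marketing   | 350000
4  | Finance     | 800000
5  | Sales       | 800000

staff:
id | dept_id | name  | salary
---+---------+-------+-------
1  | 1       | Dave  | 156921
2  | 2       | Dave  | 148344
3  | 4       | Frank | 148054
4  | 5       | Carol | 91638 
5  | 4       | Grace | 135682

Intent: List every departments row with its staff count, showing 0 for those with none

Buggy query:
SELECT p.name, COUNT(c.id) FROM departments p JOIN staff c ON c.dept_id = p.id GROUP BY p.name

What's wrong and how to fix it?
Bug: An inner join excludes parents with zero children

Fix: Use LEFT JOIN so parents without children still appear (COUNT(c.id) gives 0)

Corrected query:
SELECT p.name, COUNT(c.id) FROM departments p LEFT JOIN staff c ON c.dept_id = p.id GROUP BY p.name

Result:
name        | COUNT(c.id)
------------+------------
Engineering | 1          
Finance     | 2          
Legal       | 1          
Marketing   | 0          
Sales       | 1          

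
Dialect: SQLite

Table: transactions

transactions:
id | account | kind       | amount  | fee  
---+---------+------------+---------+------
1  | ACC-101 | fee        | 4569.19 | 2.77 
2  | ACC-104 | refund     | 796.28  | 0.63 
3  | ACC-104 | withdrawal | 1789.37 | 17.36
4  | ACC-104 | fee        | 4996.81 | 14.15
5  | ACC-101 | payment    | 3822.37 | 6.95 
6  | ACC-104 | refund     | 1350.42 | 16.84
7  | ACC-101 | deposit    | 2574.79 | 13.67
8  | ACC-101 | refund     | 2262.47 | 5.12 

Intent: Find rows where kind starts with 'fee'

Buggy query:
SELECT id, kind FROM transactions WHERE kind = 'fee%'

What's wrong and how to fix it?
Bug: '=' compares the literal string including the % character; pattern matching needs LIKE

Fix: Replace '=' with LIKE so 'fee%' is treated as a pattern

Corrected query:
SELECT id, kind FROM transactions WHERE kind LIKE 'fee%'

Result:
id | kind
---+-----
1  | fee 
4  | fee 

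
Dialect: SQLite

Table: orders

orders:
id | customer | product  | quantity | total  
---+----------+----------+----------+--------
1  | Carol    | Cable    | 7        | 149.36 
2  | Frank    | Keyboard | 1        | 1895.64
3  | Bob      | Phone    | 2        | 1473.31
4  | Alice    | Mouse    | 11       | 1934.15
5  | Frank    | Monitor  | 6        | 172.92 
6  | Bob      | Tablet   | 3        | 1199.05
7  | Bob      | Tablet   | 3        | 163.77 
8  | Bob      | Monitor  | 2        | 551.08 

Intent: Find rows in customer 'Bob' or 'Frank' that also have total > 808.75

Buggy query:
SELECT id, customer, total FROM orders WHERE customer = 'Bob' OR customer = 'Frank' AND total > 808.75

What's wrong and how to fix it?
Bug: Without parentheses, AND is evaluated before OR, so the total filter only applies to the 'Frank' branch

Fix: Group the OR with parentheses (or use IN), then AND the threshold

Corrected query:
SELECT id, customer, total FROM orders WHERE (customer = 'Bob' OR customer = 'Frank') AND total > 808.75

Result:
id | customer | total  
---+----------+--------
2  | Frank    | 1895.64
3  | Bob      | 1473.31
6  | Bob      | 1199.05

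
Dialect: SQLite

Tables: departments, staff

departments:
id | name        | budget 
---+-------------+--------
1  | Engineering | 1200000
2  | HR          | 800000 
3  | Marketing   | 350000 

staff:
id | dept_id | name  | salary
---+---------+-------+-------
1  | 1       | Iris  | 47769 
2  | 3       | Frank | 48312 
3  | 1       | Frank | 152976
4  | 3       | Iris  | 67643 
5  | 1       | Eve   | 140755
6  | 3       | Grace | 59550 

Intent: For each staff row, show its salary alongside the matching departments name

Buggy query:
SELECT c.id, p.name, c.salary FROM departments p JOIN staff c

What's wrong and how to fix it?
Bug: Missing join condition: each staff row is matched to all departments rows instead of just its own

Fix: Specify the join condition linking the foreign key to the parent id

Corrected query:
SELECT c.id, p.name, c.salary FROM departments p JOIN staff c ON c.dept_id = p.id

Result:
id | name        | salary
---+-------------+-------
1  | Engineering | 47769 
2  | Marketing   | 48312 
3  | Engineering | 152976
4  | Marketing   | 67643 
5  | Engineering | 140755
6  | Marketing   | 59550 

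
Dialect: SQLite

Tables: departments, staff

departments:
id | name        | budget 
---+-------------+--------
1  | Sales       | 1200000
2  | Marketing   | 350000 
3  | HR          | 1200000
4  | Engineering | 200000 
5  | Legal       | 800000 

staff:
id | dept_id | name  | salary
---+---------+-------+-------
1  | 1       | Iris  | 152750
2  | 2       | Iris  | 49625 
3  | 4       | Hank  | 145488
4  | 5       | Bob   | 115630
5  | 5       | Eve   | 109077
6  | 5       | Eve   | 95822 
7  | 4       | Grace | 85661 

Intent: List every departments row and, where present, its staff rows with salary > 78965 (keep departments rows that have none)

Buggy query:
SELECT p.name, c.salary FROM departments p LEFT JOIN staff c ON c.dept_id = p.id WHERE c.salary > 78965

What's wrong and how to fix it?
Bug: A WHERE condition on the right-hand table after LEFT JOIN drops unmatched parents

Fix: Put 'c.salary > 78965' in the JOIN's ON clause instead of WHERE

Corrected query:
SELECT p.name, c.salary FROM departments p LEFT JOIN staff c ON c.dept_id = p.id AND c.salary > 78965

Result:
name        | salary
------------+-------
Sales       | 152750
Marketing   | NULL  
HR          | NULL  
Engineering | 85661 
Engineering | 145488
Legal       | 95822 
Legal       | 109077
Legal       | 115630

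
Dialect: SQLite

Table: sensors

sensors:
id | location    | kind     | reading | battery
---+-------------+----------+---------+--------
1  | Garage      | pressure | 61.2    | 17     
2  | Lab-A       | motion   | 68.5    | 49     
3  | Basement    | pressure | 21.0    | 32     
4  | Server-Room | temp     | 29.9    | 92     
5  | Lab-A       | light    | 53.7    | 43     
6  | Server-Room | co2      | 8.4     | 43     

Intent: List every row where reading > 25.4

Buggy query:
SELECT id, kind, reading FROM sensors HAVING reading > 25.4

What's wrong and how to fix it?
Bug: This is a non-aggregate query (no GROUP BY, no aggregates), so in SQLite the HAVING clause is invalid here; a row-level condition belongs in WHERE

Fix: Use WHERE for row-level filtering

Corrected query:
SELECT id, kind, reading FROM sensors WHERE reading > 25.4

Result:
id | kind     | reading
---+----------+--------
1  | pressure | 61.2   
2  | motion   | 68.5   
4  | temp     | 29.9   
5  | light    | 53.7   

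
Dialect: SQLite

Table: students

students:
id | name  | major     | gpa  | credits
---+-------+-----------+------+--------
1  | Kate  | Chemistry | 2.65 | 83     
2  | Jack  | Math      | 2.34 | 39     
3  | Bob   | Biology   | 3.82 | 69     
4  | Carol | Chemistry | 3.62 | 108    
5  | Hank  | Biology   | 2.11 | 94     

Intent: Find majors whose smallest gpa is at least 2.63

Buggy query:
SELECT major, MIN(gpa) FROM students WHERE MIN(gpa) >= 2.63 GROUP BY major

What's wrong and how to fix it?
Bug: Aggregates like MIN are computed per group after WHERE runs

Fix: Replace WHERE with HAVING after the GROUP BY

Corrected query:
SELECT major, MIN(gpa) FROM students GROUP BY major HAVING MIN(gpa) >= 2.63

Result:
major     | MIN(gpa)
----------+---------
Chemistry | 2.65    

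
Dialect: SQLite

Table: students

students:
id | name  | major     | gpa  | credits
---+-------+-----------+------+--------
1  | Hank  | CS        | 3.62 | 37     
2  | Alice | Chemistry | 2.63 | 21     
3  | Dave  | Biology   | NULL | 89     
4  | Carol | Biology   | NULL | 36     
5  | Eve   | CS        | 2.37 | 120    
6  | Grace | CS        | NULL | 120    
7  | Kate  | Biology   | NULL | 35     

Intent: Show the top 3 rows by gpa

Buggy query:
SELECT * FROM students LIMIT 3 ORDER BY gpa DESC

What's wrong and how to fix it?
Bug: LIMIT must come after ORDER BY

Fix: Swap the clauses: ORDER BY first, then LIMIT

Corrected query:
SELECT * FROM students ORDER BY gpa DESC LIMIT 3

Result:
id | name  | major     | gpa  | credits
---+-------+-----------+------+--------
1  | Hank  | CS        | 3.62 | 37     
2  | Alice | Chemistry | 2.63 | 21     
5  | Eve   | CS        | 2.37 | 120    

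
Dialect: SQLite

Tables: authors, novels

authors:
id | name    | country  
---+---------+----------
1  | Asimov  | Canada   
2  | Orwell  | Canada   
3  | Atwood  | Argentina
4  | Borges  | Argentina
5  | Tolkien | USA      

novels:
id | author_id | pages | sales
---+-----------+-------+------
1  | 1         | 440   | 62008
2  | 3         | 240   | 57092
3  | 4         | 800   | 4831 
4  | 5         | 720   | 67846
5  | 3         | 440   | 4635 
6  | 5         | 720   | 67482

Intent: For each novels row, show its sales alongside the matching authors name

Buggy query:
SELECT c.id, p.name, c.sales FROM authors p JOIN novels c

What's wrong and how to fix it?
Bug: JOIN with no ON clause produces a cartesian product; every novels row pairs with every authors row

Fix: Add ON c.author_id = p.id to the JOIN

Corrected query:
SELECT c.id, p.name, c.sales FROM authors p JOIN novels c ON c.author_id = p.id

Result:
id | name    | sales
---+---------+------
1  | Asimov  | 62008
2  | Atwood  | 57092
3  | Borges  | 4831 
4  | Tolkien | 67846
5  | Atwood  | 4635 
6  | Tolkien | 67482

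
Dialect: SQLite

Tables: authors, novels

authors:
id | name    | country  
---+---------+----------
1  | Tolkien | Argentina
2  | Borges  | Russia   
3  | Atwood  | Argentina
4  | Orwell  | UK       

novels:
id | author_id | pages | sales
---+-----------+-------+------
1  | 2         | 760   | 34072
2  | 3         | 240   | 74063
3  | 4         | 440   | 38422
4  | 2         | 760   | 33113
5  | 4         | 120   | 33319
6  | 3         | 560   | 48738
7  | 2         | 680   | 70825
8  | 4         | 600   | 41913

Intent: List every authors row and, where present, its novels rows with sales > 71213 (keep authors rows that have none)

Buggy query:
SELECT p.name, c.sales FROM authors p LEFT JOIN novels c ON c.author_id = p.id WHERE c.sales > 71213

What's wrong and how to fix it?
Bug: Filtering c.sales in WHERE discards the NULL rows produced by LEFT JOIN, turning it into an inner join

Fix: Put 'c.sales > 71213' in the JOIN's ON clause instead of WHERE

Corrected query:
SELECT p.name, c.sales FROM authors p LEFT JOIN novels c ON c.author_id = p.id AND c.sales > 71213

Result:
name    | sales
--------+------
Tolkien | NULL 
Borges  | NULL 
Atwood  | 74063
Orwell  | NULL 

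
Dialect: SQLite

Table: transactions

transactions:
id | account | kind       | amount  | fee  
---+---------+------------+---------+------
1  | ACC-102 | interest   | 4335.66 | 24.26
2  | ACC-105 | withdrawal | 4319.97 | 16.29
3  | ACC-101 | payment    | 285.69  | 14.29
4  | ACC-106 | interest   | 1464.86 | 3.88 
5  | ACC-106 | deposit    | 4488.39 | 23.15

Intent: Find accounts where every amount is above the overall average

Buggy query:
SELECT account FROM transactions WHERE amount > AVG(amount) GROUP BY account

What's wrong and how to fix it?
Bug: WHERE evaluates per row before aggregation, so AVG() is unavailable

Fix: Use a subquery for AVG and a HAVING MIN(...) filter so the condition holds for every row in the group

Corrected query:
SELECT account FROM transactions GROUP BY account HAVING MIN(amount) > (SELECT AVG(amount) FROM transactions)

Result:
account
-------
ACC-102
ACC-105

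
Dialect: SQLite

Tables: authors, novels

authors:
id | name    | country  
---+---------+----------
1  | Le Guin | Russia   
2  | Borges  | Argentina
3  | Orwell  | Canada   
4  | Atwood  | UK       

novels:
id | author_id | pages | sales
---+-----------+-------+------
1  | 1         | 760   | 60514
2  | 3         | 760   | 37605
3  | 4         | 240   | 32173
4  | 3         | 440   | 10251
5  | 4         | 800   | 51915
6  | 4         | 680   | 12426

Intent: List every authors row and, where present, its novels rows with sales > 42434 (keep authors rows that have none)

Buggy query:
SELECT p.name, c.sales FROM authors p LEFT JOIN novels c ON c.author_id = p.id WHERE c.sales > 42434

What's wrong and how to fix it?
Bug: Filtering c.sales in WHERE discards the NULL rows produced by LEFT JOIN, turning it into an inner join

Fix: Move the right-table condition into the ON clause so unmatched parents are kept

Corrected query:
SELECT p.name, c.sales FROM authors p LEFT JOIN novels c ON c.author_id = p.id AND c.sales > 42434

Result:
name    | sales
--------+------
Le Guin | 60514
Borges  | NULL 
Orwell  | NULL 
Atwood  | 51915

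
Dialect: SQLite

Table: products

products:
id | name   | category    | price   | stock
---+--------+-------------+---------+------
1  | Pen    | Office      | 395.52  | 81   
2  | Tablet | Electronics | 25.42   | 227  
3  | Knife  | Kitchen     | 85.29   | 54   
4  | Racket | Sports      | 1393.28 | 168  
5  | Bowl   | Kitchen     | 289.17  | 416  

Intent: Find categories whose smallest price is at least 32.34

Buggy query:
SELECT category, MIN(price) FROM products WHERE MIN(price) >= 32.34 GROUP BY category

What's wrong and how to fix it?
Bug: Aggregates like MIN are computed per group after WHERE runs

Fix: Replace WHERE with HAVING after the GROUP BY

Corrected query:
SELECT category, MIN(price) FROM products GROUP BY category HAVING MIN(price) >= 32.34

Result:
category | MIN(price)
---------+-----------
Kitchen  | 85.29     
Office   | 395.52    
Sports   | 1393.28   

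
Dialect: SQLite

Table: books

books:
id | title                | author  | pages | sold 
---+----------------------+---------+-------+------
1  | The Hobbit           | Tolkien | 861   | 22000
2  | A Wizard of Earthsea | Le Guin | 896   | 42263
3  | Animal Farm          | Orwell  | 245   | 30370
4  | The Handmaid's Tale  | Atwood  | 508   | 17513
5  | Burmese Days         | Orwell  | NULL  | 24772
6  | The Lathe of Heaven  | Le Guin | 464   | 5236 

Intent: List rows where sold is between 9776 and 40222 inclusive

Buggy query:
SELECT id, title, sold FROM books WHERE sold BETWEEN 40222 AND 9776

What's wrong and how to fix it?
Bug: BETWEEN expects the lower bound first; with 40222 AND 9776 the range is empty

Fix: Swap the bounds so the smaller value comes first

Corrected query:
SELECT id, title, sold FROM books WHERE sold BETWEEN 9776 AND 40222

Result:
id | title               | sold 
---+---------------------+------
1  | The Hobbit          | 22000
3  | Animal Farm         | 30370
4  | The Handmaid's Tale | 17513
5  | Burmese Days        | 24772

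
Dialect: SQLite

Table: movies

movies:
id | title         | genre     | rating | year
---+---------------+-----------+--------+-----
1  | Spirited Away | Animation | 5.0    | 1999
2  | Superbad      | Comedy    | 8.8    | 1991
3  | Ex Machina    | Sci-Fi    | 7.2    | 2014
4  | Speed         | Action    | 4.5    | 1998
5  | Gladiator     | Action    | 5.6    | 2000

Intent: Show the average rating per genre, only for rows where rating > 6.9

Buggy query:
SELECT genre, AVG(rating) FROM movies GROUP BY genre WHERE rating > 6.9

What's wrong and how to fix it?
Bug: Row-level WHERE must come before GROUP BY in the clause order

Fix: Move the WHERE clause before GROUP BY

Corrected query:
SELECT genre, AVG(rating) FROM movies WHERE rating > 6.9 GROUP BY genre

Result:
genre  | AVG(rating)
-------+------------
Comedy | 8.8        
Sci-Fi | 7.2        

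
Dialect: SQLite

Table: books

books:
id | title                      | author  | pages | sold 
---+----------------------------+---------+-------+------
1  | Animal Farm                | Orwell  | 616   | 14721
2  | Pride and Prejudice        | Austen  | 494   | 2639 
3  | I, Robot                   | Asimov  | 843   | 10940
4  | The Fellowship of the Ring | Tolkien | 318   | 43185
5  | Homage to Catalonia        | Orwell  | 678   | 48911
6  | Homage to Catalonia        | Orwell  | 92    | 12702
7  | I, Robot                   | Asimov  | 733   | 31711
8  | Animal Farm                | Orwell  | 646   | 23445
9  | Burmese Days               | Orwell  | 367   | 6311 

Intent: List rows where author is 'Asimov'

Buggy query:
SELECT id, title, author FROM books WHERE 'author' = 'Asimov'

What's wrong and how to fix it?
Bug: Single quotes denote string literals in SQL; the column name is being compared as a constant string

Fix: Reference the column as author without single quotes

Corrected query:
SELECT id, title, author FROM books WHERE author = 'Asimov'

Result:
id | title    | author
---+----------+-------
3  | I, Robot | Asimov
7  | I, Robot | Asimov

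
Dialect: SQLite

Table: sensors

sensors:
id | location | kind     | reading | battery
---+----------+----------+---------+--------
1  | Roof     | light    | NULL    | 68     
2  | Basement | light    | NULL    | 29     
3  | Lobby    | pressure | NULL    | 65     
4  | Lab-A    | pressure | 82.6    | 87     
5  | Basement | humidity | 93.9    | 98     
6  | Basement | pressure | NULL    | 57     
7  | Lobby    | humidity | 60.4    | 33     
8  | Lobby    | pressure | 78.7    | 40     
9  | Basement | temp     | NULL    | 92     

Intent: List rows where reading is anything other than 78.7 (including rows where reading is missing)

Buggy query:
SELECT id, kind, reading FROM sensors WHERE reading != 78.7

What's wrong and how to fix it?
Bug: 'reading != 78.7' is unknown when reading is NULL, so NULL rows are silently excluded

Fix: Add an explicit OR reading IS NULL to include the missing-value rows

Corrected query:
SELECT id, kind, reading FROM sensors WHERE reading != 78.7 OR reading IS NULL

Result:
id | kind     | reading
---+----------+--------
1  | light    | NULL   
2  | light    | NULL   
3  | pressure | NULL   
4  | pressure | 82.6   
5  | humidity | 93.9   
6  | pressure | NULL   
7  | humidity | 60.4   
9  | temp     | NULL   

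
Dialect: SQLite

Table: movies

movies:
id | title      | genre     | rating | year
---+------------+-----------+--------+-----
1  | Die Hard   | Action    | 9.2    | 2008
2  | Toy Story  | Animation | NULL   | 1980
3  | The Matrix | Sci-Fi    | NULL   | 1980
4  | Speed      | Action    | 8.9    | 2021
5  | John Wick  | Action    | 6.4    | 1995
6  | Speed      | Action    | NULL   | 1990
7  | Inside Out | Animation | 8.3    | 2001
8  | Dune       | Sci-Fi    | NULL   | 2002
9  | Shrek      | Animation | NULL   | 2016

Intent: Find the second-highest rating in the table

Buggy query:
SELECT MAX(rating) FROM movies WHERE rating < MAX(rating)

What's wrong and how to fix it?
Bug: MAX(rating) on the right of the comparison is an aggregate-in-WHERE error

Fix: Put the inner MAX in a scalar subquery

Corrected query:
SELECT MAX(rating) FROM movies WHERE rating < (SELECT MAX(rating) FROM movies)

Result:
MAX(rating)
-----------
8.9        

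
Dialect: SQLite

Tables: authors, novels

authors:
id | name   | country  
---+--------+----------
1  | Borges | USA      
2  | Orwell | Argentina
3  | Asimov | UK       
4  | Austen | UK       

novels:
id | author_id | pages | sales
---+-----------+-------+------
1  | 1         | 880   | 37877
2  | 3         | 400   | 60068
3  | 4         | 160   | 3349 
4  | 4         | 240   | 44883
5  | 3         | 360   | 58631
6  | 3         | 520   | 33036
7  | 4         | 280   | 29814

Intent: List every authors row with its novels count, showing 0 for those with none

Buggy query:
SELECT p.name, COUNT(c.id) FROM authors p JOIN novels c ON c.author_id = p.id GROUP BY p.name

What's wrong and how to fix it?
Bug: INNER JOIN drops authors rows that have no matching novels rows

Fix: Use LEFT JOIN so parents without children still appear (COUNT(c.id) gives 0)

Corrected query:
SELECT p.name, COUNT(c.id) FROM authors p LEFT JOIN novels c ON c.author_id = p.id GROUP BY p.name

Result:
name   | COUNT(c.id)
-------+------------
Asimov | 3          
Austen | 3          
Borges | 1          
Orwell | 0          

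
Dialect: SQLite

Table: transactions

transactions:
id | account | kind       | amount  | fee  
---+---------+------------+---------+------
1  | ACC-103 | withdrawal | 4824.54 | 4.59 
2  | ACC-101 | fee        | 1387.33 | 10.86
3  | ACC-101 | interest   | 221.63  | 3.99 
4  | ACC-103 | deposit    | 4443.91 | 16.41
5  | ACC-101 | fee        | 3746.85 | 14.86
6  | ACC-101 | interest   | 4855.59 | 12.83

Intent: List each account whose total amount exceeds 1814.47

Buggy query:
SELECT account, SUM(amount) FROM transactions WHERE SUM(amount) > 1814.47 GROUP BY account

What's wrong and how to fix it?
Bug: SUM(amount) is an aggregate, but WHERE filters rows before aggregation

Fix: Use HAVING (which filters groups after aggregation) instead of WHERE

Corrected query:
SELECT account, SUM(amount) FROM transactions GROUP BY account HAVING SUM(amount) > 1814.47

Result:
account | SUM(amount)
--------+------------
ACC-101 | 10211.4    
ACC-103 | 9268.45    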